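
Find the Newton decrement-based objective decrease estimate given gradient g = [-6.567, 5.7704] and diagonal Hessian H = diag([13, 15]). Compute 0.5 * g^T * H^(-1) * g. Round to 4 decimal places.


Step 1: H is diagonal, so H^(-1) * g = [-0.5052, 0.3847].
Step 2: g^T H^(-1) g = sum_i g_i^2 / H_ii
  = (-6.567)^2/13 + (5.7704)^2/15
  = 3.3173 + 2.2198 = 5.5372
Step 3: Objective decrease = 0.5 * g^T H^(-1) g = 2.7686


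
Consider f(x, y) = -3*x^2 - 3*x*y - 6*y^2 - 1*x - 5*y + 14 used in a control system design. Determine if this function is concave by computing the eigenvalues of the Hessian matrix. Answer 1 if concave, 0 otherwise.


The Hessian of f(x,y) = -3*x^2 - 3*x*y - 6*y^2 - 1*x - 5*y + 14 is:
H = [[-6, -3], [-3, -12]]
Trace = -6 - 12 = -18
Determinant = -6*-12 - (-3)^2 = 63
Discriminant = (-18)^2 - 4*63 = 72.0
Eigenvalues: lambda_1 = -13.2426, lambda_2 = -4.7574
The function is concave.

1


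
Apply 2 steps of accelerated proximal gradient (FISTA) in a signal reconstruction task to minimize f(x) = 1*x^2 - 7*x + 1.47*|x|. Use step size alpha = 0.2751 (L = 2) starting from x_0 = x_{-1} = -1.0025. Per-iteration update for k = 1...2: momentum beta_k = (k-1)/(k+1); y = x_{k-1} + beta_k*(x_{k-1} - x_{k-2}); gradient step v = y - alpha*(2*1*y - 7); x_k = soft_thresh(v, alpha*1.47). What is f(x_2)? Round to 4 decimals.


FISTA on f(x) = 1*x^2 - 7*x + 1.47*|x|
L = 2, alpha = 0.2751
Iteration 1: beta = 0.0, y = -1.0025 + 0.0*(-1.0025 + 1.0025) = -1.0025
  grad(y) = -9.005, v = y - alpha*grad = 1.4748
  prox(v) = soft_thresh(1.4748, 0.4044) = 1.0704
Iteration 2: beta = 0.3333, y = 1.0704 + 0.3333*(1.0704 + 1.0025) = 1.7613
  grad(y) = -3.4773, v = y - alpha*grad = 2.7179
  prox(v) = soft_thresh(2.7179, 0.4044) = 2.3136
f(x_2) = 1*2.3136^2 - 7*2.3136 + 1.47*|2.3136| = -7.4414


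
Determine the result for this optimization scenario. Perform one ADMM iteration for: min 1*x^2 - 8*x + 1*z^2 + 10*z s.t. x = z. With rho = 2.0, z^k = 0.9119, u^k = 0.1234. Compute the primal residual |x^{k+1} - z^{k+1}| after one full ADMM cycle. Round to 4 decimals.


ADMM iteration with rho = 2.0, z^k = 0.9119, u^k = 0.1234
Step 1: x-update.
Minimize 1*x^2 - 8*x + (2.0/2)*(x - 0.9119 + 0.1234)^2
FOC: (2*1 + 2.0)*x = 8 + 2.0*(0.9119 - 0.1234)
x^{k+1} = 2.3943
Step 2: z-update.
Minimize 1*z^2 + 10*z + (2.0/2)*(2.3943 - z + 0.1234)^2
FOC: (2*1 + 2.0)*z = -10 + 2.0*(2.3943 + 0.1234)
z^{k+1} = -1.2412
Step 3: u-update.
u^{k+1} = 0.1234 + 2.3943 + 1.2412 = 3.7588
Step 4: Primal residual = |2.3943 + 1.2412| = 3.6354


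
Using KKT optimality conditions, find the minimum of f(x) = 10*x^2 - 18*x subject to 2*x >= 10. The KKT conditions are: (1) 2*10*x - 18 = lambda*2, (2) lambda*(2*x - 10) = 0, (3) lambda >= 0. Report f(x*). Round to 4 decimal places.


Step 1: Try lambda = 0 (constraint inactive).
x_unc = 18/(2*10) = 0.9
Check: 2*0.9 = 1.8 < 10 -- violated!
Step 2: Constraint must be active: 2*x = 10
x* = 10/2 = 5.0
lambda = (2*10*5.0 - 18)/2 = 41.0
Step 3: Compute optimal value.
f(x*) = 10*5.0^2 - 18*5.0 = 160.0


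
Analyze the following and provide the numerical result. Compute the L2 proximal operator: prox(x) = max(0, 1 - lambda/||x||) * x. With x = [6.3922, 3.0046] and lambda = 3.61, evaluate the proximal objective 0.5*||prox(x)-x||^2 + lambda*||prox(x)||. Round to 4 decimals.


Step 1: Compute ||x||.
||x|| = 7.0631
Step 2: Compute scaling factor.
scale = max(0, 1 - 3.61/7.0631) = 0.4889
Step 3: prox(x) = [3.1251, 1.4689]
||prox(x)|| = 3.4531
Step 4: Proximal objective.
0.5*||prox-x||^2 = 6.5161
lambda*||prox|| = 12.4657
Total = 18.9819


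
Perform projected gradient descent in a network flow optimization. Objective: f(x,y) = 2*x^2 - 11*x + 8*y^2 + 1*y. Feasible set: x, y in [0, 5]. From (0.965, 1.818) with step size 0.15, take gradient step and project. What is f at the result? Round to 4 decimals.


Step 1: Compute gradient at (0.965, 1.818).
grad_x = 2*2*0.965 - 11 = -7.14
grad_y = 2*8*1.818 + 1 = 30.088
Step 2: Gradient step.
x_raw = 0.965 - 0.15*-7.14 = 2.036
y_raw = 1.818 - 0.15*30.088 = -2.6952
Step 3: Project onto [0, 5].
x_proj = clip(2.036) = 2.036
y_proj = clip(-2.6952) = 0.0
Step 4: Evaluate f.
f(2.036, 0.0) = -14.1054


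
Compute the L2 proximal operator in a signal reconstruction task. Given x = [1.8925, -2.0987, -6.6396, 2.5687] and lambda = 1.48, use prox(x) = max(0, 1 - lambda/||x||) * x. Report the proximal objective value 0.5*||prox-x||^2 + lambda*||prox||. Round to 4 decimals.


Step 1: Compute ||x||.
||x|| = 7.6595
Step 2: Compute scaling factor.
scale = max(0, 1 - 1.48/7.6595) = 0.8068
Step 3: prox(x) = [1.5268, -1.6932, -5.3567, 2.0724]
||prox(x)|| = 6.1795
Step 4: Proximal objective.
0.5*||prox-x||^2 = 1.0952
lambda*||prox|| = 9.1457
Total = 10.2409


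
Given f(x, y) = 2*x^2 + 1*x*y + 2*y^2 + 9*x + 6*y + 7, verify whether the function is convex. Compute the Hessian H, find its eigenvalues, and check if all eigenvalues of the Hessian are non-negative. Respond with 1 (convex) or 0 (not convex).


The Hessian of f(x,y) = 2*x^2 + 1*x*y + 2*y^2 + 9*x + 6*y + 7 is:
H = [[4, 1], [1, 4]]
Trace = 4 + 4 = 8
Determinant = 4*4 - (1)^2 = 15
Discriminant = (8)^2 - 4*15 = 4.0
Eigenvalues: lambda_1 = 3.0, lambda_2 = 5.0
The function is convex.

1


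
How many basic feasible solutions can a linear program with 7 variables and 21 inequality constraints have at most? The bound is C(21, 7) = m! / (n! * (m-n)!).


Each vertex corresponds to some choice of n active constraints out of m, so the number of vertices is at most C(m, n) = m! / (n!(m-n)!).
m = 21, n = 7
Numerator: 21 * 20 * 19 * 18 * 17 * 16 * 15
Denominator: 7! = 5040
C(21, 7) = 116280


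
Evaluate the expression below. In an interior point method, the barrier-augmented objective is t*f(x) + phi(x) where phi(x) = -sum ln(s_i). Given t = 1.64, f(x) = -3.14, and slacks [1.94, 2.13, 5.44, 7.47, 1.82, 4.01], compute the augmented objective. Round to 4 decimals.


Step 1: Compute log-barrier.
ln values: [0.6627, 0.7561, 1.6938, 2.0109, 0.5988, 1.3888]
phi = -(0.6627 + 0.7561 + 1.6938 + 2.0109 + 0.5988 + 1.3888) = -7.1111
Step 2: Compute augmented objective.
t*f(x) = 1.64*-3.14 = -5.1496
Total = -5.1496 - 7.1111 = -12.2607


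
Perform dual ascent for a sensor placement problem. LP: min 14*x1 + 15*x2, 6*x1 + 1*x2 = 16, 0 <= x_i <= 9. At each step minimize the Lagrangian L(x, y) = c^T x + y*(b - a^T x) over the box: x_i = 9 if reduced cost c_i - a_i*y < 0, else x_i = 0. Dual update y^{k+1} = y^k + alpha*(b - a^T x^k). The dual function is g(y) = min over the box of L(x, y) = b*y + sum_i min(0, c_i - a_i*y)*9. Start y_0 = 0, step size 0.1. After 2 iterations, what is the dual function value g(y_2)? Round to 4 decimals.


Dual ascent for LP: min 14*x1 + 15*x2, 6*x1 + 1*x2 = 16, 0 <= x_i <= 9
Step 1: y^k = 0.0, reduced costs: (14.0, 15.0)
  x^k = (0.0, 0.0), subgradient = b - a^T x = 16.0
  y^{k+1} = 0.0 + 0.1*16.0 = 1.6
Step 2: y^k = 1.6, reduced costs: (4.4, 13.4)
  x^k = (0.0, 0.0), subgradient = b - a^T x = 16.0
  y^{k+1} = 1.6 + 0.1*16.0 = 3.2
Dual objective at y_2 = 3.2: reduced costs (-5.2, 11.8), box minimizer x = (9.0, 0.0)
g(y_2) = b*y + (c1 - a1*y)*x1 + (c2 - a2*y)*x2 = 16*3.2 + (-5.2)*9.0 + 11.8*0.0 = 51.2 - 46.8 + 0.0 = 4.4


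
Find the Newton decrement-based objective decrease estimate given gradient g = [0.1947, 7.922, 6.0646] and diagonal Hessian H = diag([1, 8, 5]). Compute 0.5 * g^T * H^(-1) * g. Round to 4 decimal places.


Step 1: H is diagonal, so H^(-1) * g = [0.1947, 0.9903, 1.2129].
Step 2: g^T H^(-1) g = sum_i g_i^2 / H_ii
  = (0.1947)^2/1 + (7.922)^2/8 + (6.0646)^2/5
  = 0.0379 + 7.8448 + 7.3559 = 15.2385
Step 3: Objective decrease = 0.5 * g^T H^(-1) g = 7.6193


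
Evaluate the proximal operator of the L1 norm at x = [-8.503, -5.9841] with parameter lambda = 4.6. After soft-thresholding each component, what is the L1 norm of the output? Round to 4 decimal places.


Soft-thresholding with lambda = 4.6:
prox(-8.503) = sign(-8.503)*max(|-8.503| - 4.6, 0) = -3.903
prox(-5.9841) = sign(-5.9841)*max(|-5.9841| - 4.6, 0) = -1.3841
prox(x) = [-3.903, -1.3841]
||prox(x)||_1 = 3.903 + 1.3841 = 5.2871


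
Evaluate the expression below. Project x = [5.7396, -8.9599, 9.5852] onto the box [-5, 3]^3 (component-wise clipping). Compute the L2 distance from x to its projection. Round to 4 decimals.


Project each component onto [-5, 3].
clip(5.7396) = 3.0, clip(-8.9599) = -5.0, clip(9.5852) = 3.0
Projection = [3.0, -5.0, 3.0]
Squared diffs: [7.5054, 15.6808, 43.3649]
Distance = sqrt(66.5511) = 8.1579


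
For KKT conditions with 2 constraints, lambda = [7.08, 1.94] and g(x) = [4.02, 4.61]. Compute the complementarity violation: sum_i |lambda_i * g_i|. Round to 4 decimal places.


KKT complementary slackness check:
lambda_1 * g_1 = 7.08 * 4.02 = 28.4616
lambda_2 * g_2 = 1.94 * 4.61 = 8.9434
Total violation = 28.4616 + 8.9434 = 37.405


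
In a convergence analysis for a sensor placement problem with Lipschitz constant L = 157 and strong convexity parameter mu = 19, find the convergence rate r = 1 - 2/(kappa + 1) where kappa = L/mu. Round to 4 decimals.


Step 1: Compute the condition number.
kappa = L/mu = 157/19 = 8.2632
Step 2: Compute the convergence rate.
r = 1 - 2/(kappa + 1) = 1 - 2*mu/(L + mu) = (L - mu)/(L + mu) = 138/176 = 0.7841


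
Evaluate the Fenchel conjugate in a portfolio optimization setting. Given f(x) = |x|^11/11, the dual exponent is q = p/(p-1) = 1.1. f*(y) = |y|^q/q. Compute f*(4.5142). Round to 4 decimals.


The conjugate exponent q satisfies 1/p + 1/q = 1.
p = 11, so q = 11/(11 - 1) = 1.1
|y|^q = 4.5142^1.1 = 5.2485
f*(4.5142) = 5.2485 / 1.1 = 4.7714


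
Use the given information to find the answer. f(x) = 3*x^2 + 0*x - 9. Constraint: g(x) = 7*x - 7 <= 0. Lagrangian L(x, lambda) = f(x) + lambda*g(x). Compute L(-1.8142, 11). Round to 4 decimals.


Step 1: Evaluate f(x).
f(-1.8142) = 3*(-1.8142)^2 + 0*(-1.8142) - 9 = 0.874
Step 2: Evaluate g(x).
g(-1.8142) = 7*-1.8142 - 7 = -19.6994
Step 3: Compute Lagrangian.
L = 0.874 + 11*-19.6994 = -215.8194


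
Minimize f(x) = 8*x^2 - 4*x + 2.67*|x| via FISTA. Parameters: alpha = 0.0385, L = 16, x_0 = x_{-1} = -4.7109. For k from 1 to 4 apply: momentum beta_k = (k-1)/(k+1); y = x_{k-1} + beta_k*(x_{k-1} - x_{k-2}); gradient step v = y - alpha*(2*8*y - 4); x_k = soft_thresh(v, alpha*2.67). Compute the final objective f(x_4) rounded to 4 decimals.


FISTA on f(x) = 8*x^2 - 4*x + 2.67*|x|
L = 16, alpha = 0.0385
Iteration 1: beta = 0.0, y = -4.7109 + 0.0*(-4.7109 + 4.7109) = -4.7109
  grad(y) = -79.3744, v = y - alpha*grad = -1.655
  prox(v) = soft_thresh(-1.655, 0.1028) = -1.5522
Iteration 2: beta = 0.3333, y = -1.5522 + 0.3333*(-1.5522 + 4.7109) = -0.4993
  grad(y) = -11.9886, v = y - alpha*grad = -0.0377
  prox(v) = soft_thresh(-0.0377, 0.1028) = 0.0
Iteration 3: beta = 0.5, y = 0.0 + 0.5*(0.0 + 1.5522) = 0.7761
  grad(y) = 8.4175, v = y - alpha*grad = 0.452
  prox(v) = soft_thresh(0.452, 0.1028) = 0.3492
Iteration 4: beta = 0.6, y = 0.3492 + 0.6*(0.3492 - 0.0) = 0.5588
  grad(y) = 4.9402, v = y - alpha*grad = 0.3686
  prox(v) = soft_thresh(0.3686, 0.1028) = 0.2658
f(x_4) = 8*0.2658^2 - 4*0.2658 + 2.67*|0.2658| = 0.2116


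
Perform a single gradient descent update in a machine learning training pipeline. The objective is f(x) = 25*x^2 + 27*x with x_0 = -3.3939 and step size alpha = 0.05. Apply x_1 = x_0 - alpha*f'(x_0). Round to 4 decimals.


We compute the gradient at x_0 and apply the update.
f'(x) = 50*x + 27
f'(-3.3939) = 50*-3.3939 + 27 = -142.695
x_1 = -3.3939 - 0.05*-142.695 = 3.7409


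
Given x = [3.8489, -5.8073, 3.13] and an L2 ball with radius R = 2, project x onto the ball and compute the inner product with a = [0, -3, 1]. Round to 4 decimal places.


Step 1: Compute ||x|| (intermediates to 6 decimals).
||x|| = sqrt(3.8489^2 + (-5.8073)^2 + 3.13^2) = 7.637779
Step 2: Project.
Since ||x|| > R, scale = R/||x|| = 2/7.637779 = 0.261856, proj(x) = scale * x
proj(x) = [1.007858, -1.520676, 0.819609]
Step 3: Dot product.
a^T * proj(x) = 0*1.007858 - 3*(-1.520676) + 1*0.819609 = 5.3816


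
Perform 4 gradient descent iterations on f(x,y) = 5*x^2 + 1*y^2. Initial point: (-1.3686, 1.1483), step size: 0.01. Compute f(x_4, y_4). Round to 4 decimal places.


Gradient descent on f(x,y) = 5*x^2 + 1*y^2.
Starting point: (-1.3686, 1.1483), alpha = 0.01
Step 1: grad_x = 2*5*-1.3686 = -13.686, grad_y = 2*1*1.1483 = 2.2966
  x_1 = -1.3686 - 0.01*-13.686 = -1.2317
  y_1 = 1.1483 - 0.01*2.2966 = 1.1253
Step 2: grad_x = 2*5*-1.2317 = -12.3174, grad_y = 2*1*1.1253 = 2.2507
  x_2 = -1.2317 - 0.01*-12.3174 = -1.1086
  y_2 = 1.1253 - 0.01*2.2507 = 1.1028
Step 3: grad_x = 2*5*-1.1086 = -11.0857, grad_y = 2*1*1.1028 = 2.2057
  x_3 = -1.1086 - 0.01*-11.0857 = -0.9977
  y_3 = 1.1028 - 0.01*2.2057 = 1.0808
Step 4: grad_x = 2*5*-0.9977 = -9.9771, grad_y = 2*1*1.0808 = 2.1615
  x_4 = -0.9977 - 0.01*-9.9771 = -0.8979
  y_4 = 1.0808 - 0.01*2.1615 = 1.0592
f(-0.8979, 1.0592) = 5*(-0.8979)^2 + 1*1.0592^2 = 5.1533


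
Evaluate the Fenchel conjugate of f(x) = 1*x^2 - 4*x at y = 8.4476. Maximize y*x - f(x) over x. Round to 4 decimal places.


f*(y) = sup_x {y*x - a*x^2 - b*x} = sup_x {(y-b)*x - a*x^2}
FOC: (y - b) - 2a*x = 0 => x* = (y - b)/(2a)
x* = (8.4476 + 4)/(2*1) = 6.2238
f*(8.4476) = (y-b)^2/(4a) = (8.4476 + 4)^2/(4*1)
= 154.9427/4 = 38.7357


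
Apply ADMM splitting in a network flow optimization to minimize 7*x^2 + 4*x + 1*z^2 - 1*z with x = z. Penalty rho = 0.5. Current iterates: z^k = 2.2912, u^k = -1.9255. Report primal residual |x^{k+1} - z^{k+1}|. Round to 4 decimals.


ADMM iteration with rho = 0.5, z^k = 2.2912, u^k = -1.9255
Step 1: x-update.
Minimize 7*x^2 + 4*x + (0.5/2)*(x - 2.2912 - 1.9255)^2
FOC: (2*7 + 0.5)*x = -4 + 0.5*(2.2912 + 1.9255)
x^{k+1} = -0.1305
Step 2: z-update.
Minimize 1*z^2 - 1*z + (0.5/2)*(-0.1305 - z - 1.9255)^2
FOC: (2*1 + 0.5)*z = 1 + 0.5*(-0.1305 - 1.9255)
z^{k+1} = -0.0112
Step 3: u-update.
u^{k+1} = -1.9255 - 0.1305 + 0.0112 = -2.0448
Step 4: Primal residual = |-0.1305 + 0.0112| = 0.1193


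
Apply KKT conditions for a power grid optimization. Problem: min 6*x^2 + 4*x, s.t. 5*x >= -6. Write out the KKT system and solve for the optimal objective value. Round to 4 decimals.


Step 1: Try lambda = 0 (constraint inactive).
Stationarity: 2*6*x + 4 = 0
x* = -4/(2*6) = -1/3 = -0.3333 (rounded; the exact value -1/3 is used below)
Check constraint: 5*-0.3333 = -1.6665 >= -6 -- satisfied.
Step 2: Compute optimal value.
f(x*) = 6*(-1/3)^2 + 4*(-1/3) = -0.6667


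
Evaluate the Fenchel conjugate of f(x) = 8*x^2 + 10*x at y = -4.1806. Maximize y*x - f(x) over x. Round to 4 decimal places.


f*(y) = sup_x {y*x - a*x^2 - b*x} = sup_x {(y-b)*x - a*x^2}
FOC: (y - b) - 2a*x = 0 => x* = (y - b)/(2a)
x* = (-4.1806 - 10)/(2*8) = -0.8863
f*(-4.1806) = (y-b)^2/(4a) = (-4.1806 - 10)^2/(4*8)
= 201.0894/32 = 6.284


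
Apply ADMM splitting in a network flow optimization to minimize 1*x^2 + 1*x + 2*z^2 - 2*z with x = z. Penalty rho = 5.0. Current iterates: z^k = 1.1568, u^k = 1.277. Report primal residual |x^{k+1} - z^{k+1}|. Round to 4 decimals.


ADMM iteration with rho = 5.0, z^k = 1.1568, u^k = 1.277
Step 1: x-update.
Minimize 1*x^2 + 1*x + (5.0/2)*(x - 1.1568 + 1.277)^2
FOC: (2*1 + 5.0)*x = -1 + 5.0*(1.1568 - 1.277)
x^{k+1} = -0.2287
Step 2: z-update.
Minimize 2*z^2 - 2*z + (5.0/2)*(-0.2287 - z + 1.277)^2
FOC: (2*2 + 5.0)*z = 2 + 5.0*(-0.2287 + 1.277)
z^{k+1} = 0.8046
Step 3: u-update.
u^{k+1} = 1.277 - 0.2287 - 0.8046 = 0.2437
Step 4: Primal residual = |-0.2287 - 0.8046| = 1.0333


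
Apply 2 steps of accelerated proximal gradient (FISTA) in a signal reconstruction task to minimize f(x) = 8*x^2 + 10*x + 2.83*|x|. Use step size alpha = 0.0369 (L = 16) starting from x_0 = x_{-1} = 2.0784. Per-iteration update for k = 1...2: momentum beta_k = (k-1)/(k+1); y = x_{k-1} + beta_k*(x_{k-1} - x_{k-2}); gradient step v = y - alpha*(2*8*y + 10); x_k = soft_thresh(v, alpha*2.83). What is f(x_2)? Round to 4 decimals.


FISTA on f(x) = 8*x^2 + 10*x + 2.83*|x|
L = 16, alpha = 0.0369
Iteration 1: beta = 0.0, y = 2.0784 + 0.0*(2.0784 - 2.0784) = 2.0784
  grad(y) = 43.2544, v = y - alpha*grad = 0.4823
  prox(v) = soft_thresh(0.4823, 0.1044) = 0.3779
Iteration 2: beta = 0.3333, y = 0.3779 + 0.3333*(0.3779 - 2.0784) = -0.189
  grad(y) = 6.9768, v = y - alpha*grad = -0.4464
  prox(v) = soft_thresh(-0.4464, 0.1044) = -0.342
f(x_2) = 8*(-0.342)^2 + 10*(-0.342) + 2.83*|-0.342| = -1.5164


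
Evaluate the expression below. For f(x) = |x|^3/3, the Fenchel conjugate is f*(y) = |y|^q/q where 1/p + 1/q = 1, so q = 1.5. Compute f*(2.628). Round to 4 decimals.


The conjugate exponent q satisfies 1/p + 1/q = 1.
p = 3, so q = 3/(3 - 1) = 1.5
|y|^q = 2.628^1.5 = 4.2603
f*(2.628) = 4.2603 / 1.5 = 2.8402


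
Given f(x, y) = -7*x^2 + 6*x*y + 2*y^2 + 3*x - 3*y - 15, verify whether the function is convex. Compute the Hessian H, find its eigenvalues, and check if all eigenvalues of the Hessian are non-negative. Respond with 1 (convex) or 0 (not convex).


The Hessian of f(x,y) = -7*x^2 + 6*x*y + 2*y^2 + 3*x - 3*y - 15 is:
H = [[-14, 6], [6, 4]]
Trace = -14 + 4 = -10
Determinant = -14*4 - (6)^2 = -92
Discriminant = (-10)^2 - 4*-92 = 468.0
Eigenvalues: lambda_1 = -15.8167, lambda_2 = 5.8167
The function is not convex.

0


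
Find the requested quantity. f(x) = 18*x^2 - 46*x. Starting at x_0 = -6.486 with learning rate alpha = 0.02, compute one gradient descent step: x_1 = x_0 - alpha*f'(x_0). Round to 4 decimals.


We compute the gradient at x_0 and apply the update.
f'(x) = 36*x - 46
f'(-6.486) = 36*-6.486 - 46 = -279.496
x_1 = -6.486 - 0.02*-279.496 = -0.8961


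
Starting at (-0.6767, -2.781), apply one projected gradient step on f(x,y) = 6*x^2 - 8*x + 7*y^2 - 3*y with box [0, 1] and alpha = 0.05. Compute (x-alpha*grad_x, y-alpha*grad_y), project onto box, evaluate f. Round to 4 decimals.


Step 1: Compute gradient at (-0.6767, -2.781).
grad_x = 2*6*-0.6767 - 8 = -16.1204
grad_y = 2*7*-2.781 - 3 = -41.934
Step 2: Gradient step.
x_raw = -0.6767 - 0.05*-16.1204 = 0.1293
y_raw = -2.781 - 0.05*-41.934 = -0.6843
Step 3: Project onto [0, 1].
x_proj = clip(0.1293) = 0.1293
y_proj = clip(-0.6843) = 0.0
Step 4: Evaluate f.
f(0.1293, 0.0) = -0.9342


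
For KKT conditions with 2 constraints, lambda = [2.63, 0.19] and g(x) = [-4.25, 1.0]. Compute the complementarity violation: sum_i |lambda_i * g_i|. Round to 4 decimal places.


KKT complementary slackness check:
lambda_1 * g_1 = 2.63 * -4.25 = -11.1775
lambda_2 * g_2 = 0.19 * 1.0 = 0.19
Total violation = 11.1775 + 0.19 = 11.3675


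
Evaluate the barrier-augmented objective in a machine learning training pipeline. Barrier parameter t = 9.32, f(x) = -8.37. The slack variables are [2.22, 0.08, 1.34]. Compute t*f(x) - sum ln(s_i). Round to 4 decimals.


Step 1: Compute log-barrier.
ln values: [0.7975, -2.5257, 0.2927]
phi = -(0.7975 - 2.5257 + 0.2927) = 1.4356
Step 2: Compute augmented objective.
t*f(x) = 9.32*-8.37 = -78.0084
Total = -78.0084 + 1.4356 = -76.5728


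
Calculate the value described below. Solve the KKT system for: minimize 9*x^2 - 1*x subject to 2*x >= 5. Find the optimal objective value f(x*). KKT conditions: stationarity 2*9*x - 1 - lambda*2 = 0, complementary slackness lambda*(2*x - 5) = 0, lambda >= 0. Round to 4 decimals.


Step 1: Try lambda = 0 (constraint inactive).
x_unc = 1/(2*9) = 0.0556
Check: 2*0.0556 = 0.1112 < 5 -- violated!
Step 2: Constraint must be active: 2*x = 5
x* = 5/2 = 2.5
lambda = (2*9*2.5 - 1)/2 = 22.0
Step 3: Compute optimal value.
f(x*) = 9*2.5^2 - 1*2.5 = 53.75


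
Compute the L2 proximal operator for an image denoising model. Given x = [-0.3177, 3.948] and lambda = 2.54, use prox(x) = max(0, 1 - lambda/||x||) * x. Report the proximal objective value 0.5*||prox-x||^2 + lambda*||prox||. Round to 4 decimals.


Step 1: Compute ||x||.
||x|| = 3.9608
Step 2: Compute scaling factor.
scale = max(0, 1 - 2.54/3.9608) = 0.3587
Step 3: prox(x) = [-0.114, 1.4162]
||prox(x)|| = 1.4208
Step 4: Proximal objective.
0.5*||prox-x||^2 = 3.2258
lambda*||prox|| = 3.6088
Total = 6.8345


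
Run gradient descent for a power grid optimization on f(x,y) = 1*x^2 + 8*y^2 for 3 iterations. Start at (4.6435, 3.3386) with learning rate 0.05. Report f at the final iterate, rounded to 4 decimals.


Gradient descent on f(x,y) = 1*x^2 + 8*y^2.
Starting point: (4.6435, 3.3386), alpha = 0.05
Step 1: grad_x = 2*1*4.6435 = 9.287, grad_y = 2*8*3.3386 = 53.4176
  x_1 = 4.6435 - 0.05*9.287 = 4.1792
  y_1 = 3.3386 - 0.05*53.4176 = 0.6677
Step 2: grad_x = 2*1*4.1792 = 8.3583, grad_y = 2*8*0.6677 = 10.6835
  x_2 = 4.1792 - 0.05*8.3583 = 3.7612
  y_2 = 0.6677 - 0.05*10.6835 = 0.1335
Step 3: grad_x = 2*1*3.7612 = 7.5225, grad_y = 2*8*0.1335 = 2.1367
  x_3 = 3.7612 - 0.05*7.5225 = 3.3851
  y_3 = 0.1335 - 0.05*2.1367 = 0.0267
f(3.3851, 0.0267) = 1*3.3851^2 + 8*0.0267^2 = 11.4647


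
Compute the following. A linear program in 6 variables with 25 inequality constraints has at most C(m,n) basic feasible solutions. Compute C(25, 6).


Each vertex corresponds to some choice of n active constraints out of m, so the number of vertices is at most C(m, n) = m! / (n!(m-n)!).
m = 25, n = 6
Numerator: 25 * 24 * 23 * 22 * 21 * 20
Denominator: 6! = 720
C(25, 6) = 177100


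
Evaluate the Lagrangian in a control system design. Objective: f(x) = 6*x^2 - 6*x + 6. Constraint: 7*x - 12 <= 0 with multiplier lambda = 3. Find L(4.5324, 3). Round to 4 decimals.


Step 1: Evaluate f(x).
f(4.5324) = 6*4.5324^2 - 6*4.5324 + 6 = 102.0615
Step 2: Evaluate g(x).
g(4.5324) = 7*4.5324 - 12 = 19.7268
Step 3: Compute Lagrangian.
L = 102.0615 + 3*19.7268 = 161.2419


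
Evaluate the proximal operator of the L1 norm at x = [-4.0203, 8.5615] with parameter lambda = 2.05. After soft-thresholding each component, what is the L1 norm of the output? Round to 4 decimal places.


Soft-thresholding with lambda = 2.05:
prox(-4.0203) = sign(-4.0203)*max(|-4.0203| - 2.05, 0) = -1.9703
prox(8.5615) = sign(8.5615)*max(|8.5615| - 2.05, 0) = 6.5115
prox(x) = [-1.9703, 6.5115]
||prox(x)||_1 = 1.9703 + 6.5115 = 8.4818


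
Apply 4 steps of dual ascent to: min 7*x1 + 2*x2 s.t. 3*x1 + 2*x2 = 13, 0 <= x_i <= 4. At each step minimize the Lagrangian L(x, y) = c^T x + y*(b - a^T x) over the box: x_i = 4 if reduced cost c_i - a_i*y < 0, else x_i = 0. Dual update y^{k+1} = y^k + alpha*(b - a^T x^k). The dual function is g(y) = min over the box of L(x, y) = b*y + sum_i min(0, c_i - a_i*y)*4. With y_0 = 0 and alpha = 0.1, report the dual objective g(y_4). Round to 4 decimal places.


Dual ascent for LP: min 7*x1 + 2*x2, 3*x1 + 2*x2 = 13, 0 <= x_i <= 4
Step 1: y^k = 0.0, reduced costs: (7.0, 2.0)
  x^k = (0.0, 0.0), subgradient = b - a^T x = 13.0
  y^{k+1} = 0.0 + 0.1*13.0 = 1.3
Step 2: y^k = 1.3, reduced costs: (3.1, -0.6)
  x^k = (0.0, 4.0), subgradient = b - a^T x = 5.0
  y^{k+1} = 1.3 + 0.1*5.0 = 1.8
Step 3: y^k = 1.8, reduced costs: (1.6, -1.6)
  x^k = (0.0, 4.0), subgradient = b - a^T x = 5.0
  y^{k+1} = 1.8 + 0.1*5.0 = 2.3
Step 4: y^k = 2.3, reduced costs: (0.1, -2.6)
  x^k = (0.0, 4.0), subgradient = b - a^T x = 5.0
  y^{k+1} = 2.3 + 0.1*5.0 = 2.8
Dual objective at y_4 = 2.8: reduced costs (-1.4, -3.6), box minimizer x = (4.0, 4.0)
g(y_4) = b*y + (c1 - a1*y)*x1 + (c2 - a2*y)*x2 = 13*2.8 + (-1.4)*4.0 + (-3.6)*4.0 = 36.4 - 5.6 - 14.4 = 16.4


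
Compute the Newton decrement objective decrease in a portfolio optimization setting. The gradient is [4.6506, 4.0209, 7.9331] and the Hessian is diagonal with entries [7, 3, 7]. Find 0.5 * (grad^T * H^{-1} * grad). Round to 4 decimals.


Step 1: H is diagonal, so H^(-1) * g = [0.6644, 1.3403, 1.1333].
Step 2: g^T H^(-1) g = sum_i g_i^2 / H_ii
  = (4.6506)^2/7 + (4.0209)^2/3 + (7.9331)^2/7
  = 3.0897 + 5.3892 + 8.9906 = 17.4695
Step 3: Objective decrease = 0.5 * g^T H^(-1) g = 8.7348


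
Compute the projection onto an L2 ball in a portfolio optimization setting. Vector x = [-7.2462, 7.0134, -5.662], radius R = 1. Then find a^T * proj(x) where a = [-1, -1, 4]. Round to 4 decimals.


Step 1: Compute ||x|| (intermediates to 6 decimals).
||x|| = sqrt((-7.2462)^2 + 7.0134^2 + (-5.662)^2) = 11.565182
Step 2: Project.
Since ||x|| > R, scale = R/||x|| = 1/11.565182 = 0.086466, proj(x) = scale * x
proj(x) = [-0.62655, 0.606421, -0.48957]
Step 3: Dot product.
a^T * proj(x) = -1*(-0.62655) - 1*0.606421 + 4*(-0.48957) = -1.9382


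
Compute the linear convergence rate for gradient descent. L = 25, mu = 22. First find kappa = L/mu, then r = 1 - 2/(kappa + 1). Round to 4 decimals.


Step 1: Compute the condition number.
kappa = L/mu = 25/22 = 1.1364
Step 2: Compute the convergence rate.
r = 1 - 2/(kappa + 1) = 1 - 2*mu/(L + mu) = (L - mu)/(L + mu) = 3/47 = 0.0638


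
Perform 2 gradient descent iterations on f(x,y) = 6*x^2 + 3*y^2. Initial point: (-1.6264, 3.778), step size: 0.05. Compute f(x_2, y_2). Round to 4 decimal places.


Gradient descent on f(x,y) = 6*x^2 + 3*y^2.
Starting point: (-1.6264, 3.778), alpha = 0.05
Step 1: grad_x = 2*6*-1.6264 = -19.5168, grad_y = 2*3*3.778 = 22.668
  x_1 = -1.6264 - 0.05*-19.5168 = -0.6506
  y_1 = 3.778 - 0.05*22.668 = 2.6446
Step 2: grad_x = 2*6*-0.6506 = -7.8067, grad_y = 2*3*2.6446 = 15.8676
  x_2 = -0.6506 - 0.05*-7.8067 = -0.2602
  y_2 = 2.6446 - 0.05*15.8676 = 1.8512
f(-0.2602, 1.8512) = 6*(-0.2602)^2 + 3*1.8512^2 = 10.6873


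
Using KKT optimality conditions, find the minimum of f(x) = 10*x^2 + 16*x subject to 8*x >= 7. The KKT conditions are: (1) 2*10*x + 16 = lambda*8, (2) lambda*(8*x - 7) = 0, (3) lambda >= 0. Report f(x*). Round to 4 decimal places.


Step 1: Try lambda = 0 (constraint inactive).
x_unc = -16/(2*10) = -0.8
Check: 8*-0.8 = -6.4 < 7 -- violated!
Step 2: Constraint must be active: 8*x = 7
x* = 7/8 = 0.875
lambda = (2*10*0.875 + 16)/8 = 4.1875
Step 3: Compute optimal value.
f(x*) = 10*0.875^2 + 16*0.875 = 21.6563


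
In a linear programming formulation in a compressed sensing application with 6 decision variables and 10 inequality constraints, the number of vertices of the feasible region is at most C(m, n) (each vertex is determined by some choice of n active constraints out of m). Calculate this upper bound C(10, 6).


Each vertex corresponds to some choice of n active constraints out of m, so the number of vertices is at most C(m, n) = m! / (n!(m-n)!).
m = 10, n = 6
Numerator: 10 * 9 * 8 * 7 * 6 * 5
Denominator: 6! = 720
C(10, 6) = 210


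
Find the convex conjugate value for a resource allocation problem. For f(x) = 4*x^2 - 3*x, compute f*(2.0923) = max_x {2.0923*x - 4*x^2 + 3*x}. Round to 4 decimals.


f*(y) = sup_x {y*x - a*x^2 - b*x} = sup_x {(y-b)*x - a*x^2}
FOC: (y - b) - 2a*x = 0 => x* = (y - b)/(2a)
x* = (2.0923 + 3)/(2*4) = 0.6365
f*(2.0923) = (y-b)^2/(4a) = (2.0923 + 3)^2/(4*4)
= 25.9315/16 = 1.6207


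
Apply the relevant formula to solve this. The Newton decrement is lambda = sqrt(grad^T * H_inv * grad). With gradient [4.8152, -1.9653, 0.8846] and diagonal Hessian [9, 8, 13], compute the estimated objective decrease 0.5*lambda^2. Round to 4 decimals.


Step 1: H is diagonal, so H^(-1) * g = [0.535, -0.2457, 0.068].
Step 2: g^T H^(-1) g = sum_i g_i^2 / H_ii
  = (4.8152)^2/9 + (-1.9653)^2/8 + (0.8846)^2/13
  = 2.5762 + 0.4828 + 0.0602 = 3.1192
Step 3: Objective decrease = 0.5 * g^T H^(-1) g = 1.5596


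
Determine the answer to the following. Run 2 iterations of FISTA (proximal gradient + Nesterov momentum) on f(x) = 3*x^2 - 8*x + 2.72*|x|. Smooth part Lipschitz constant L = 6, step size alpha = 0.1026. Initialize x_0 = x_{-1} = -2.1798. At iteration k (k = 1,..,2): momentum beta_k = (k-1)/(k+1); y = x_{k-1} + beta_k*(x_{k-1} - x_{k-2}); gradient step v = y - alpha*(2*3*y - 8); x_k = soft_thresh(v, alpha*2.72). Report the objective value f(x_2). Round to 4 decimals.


FISTA on f(x) = 3*x^2 - 8*x + 2.72*|x|
L = 6, alpha = 0.1026
Iteration 1: beta = 0.0, y = -2.1798 + 0.0*(-2.1798 + 2.1798) = -2.1798
  grad(y) = -21.0788, v = y - alpha*grad = -0.0171
  prox(v) = soft_thresh(-0.0171, 0.2791) = 0.0
Iteration 2: beta = 0.3333, y = 0.0 + 0.3333*(0.0 + 2.1798) = 0.7266
  grad(y) = -3.6404, v = y - alpha*grad = 1.1001
  prox(v) = soft_thresh(1.1001, 0.2791) = 0.821
f(x_2) = 3*0.821^2 - 8*0.821 + 2.72*|0.821| = -2.3128


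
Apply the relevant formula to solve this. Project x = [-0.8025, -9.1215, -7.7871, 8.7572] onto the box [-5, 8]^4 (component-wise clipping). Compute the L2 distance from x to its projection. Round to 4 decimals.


Project each component onto [-5, 8].
clip(-0.8025) = -0.8025, clip(-9.1215) = -5.0, clip(-7.7871) = -5.0, clip(8.7572) = 8.0
Projection = [-0.8025, -5.0, -5.0, 8.0]
Squared diffs: [0.0, 16.9868, 7.7679, 0.5734]
Distance = sqrt(25.3281) = 5.0327


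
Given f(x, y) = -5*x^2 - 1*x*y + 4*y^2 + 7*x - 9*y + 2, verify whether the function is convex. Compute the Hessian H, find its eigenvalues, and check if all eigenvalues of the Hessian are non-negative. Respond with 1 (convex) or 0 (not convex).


The Hessian of f(x,y) = -5*x^2 - 1*x*y + 4*y^2 + 7*x - 9*y + 2 is:
H = [[-10, -1], [-1, 8]]
Trace = -10 + 8 = -2
Determinant = -10*8 - (-1)^2 = -81
Discriminant = (-2)^2 - 4*-81 = 328.0
Eigenvalues: lambda_1 = -10.0554, lambda_2 = 8.0554
The function is not convex.

0


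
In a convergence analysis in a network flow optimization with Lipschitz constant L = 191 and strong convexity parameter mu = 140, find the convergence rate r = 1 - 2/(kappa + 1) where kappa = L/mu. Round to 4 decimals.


Step 1: Compute the condition number.
kappa = L/mu = 191/140 = 1.3643
Step 2: Compute the convergence rate.
r = 1 - 2/(kappa + 1) = 1 - 2*mu/(L + mu) = (L - mu)/(L + mu) = 51/331 = 0.1541


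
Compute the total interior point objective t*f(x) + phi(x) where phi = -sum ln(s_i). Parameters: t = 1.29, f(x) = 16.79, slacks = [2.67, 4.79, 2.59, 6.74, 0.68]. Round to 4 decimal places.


Step 1: Compute log-barrier.
ln values: [0.9821, 1.5665, 0.9517, 1.9081, -0.3857]
phi = -(0.9821 + 1.5665 + 0.9517 + 1.9081 - 0.3857) = -5.0227
Step 2: Compute augmented objective.
t*f(x) = 1.29*16.79 = 21.6591
Total = 21.6591 - 5.0227 = 16.6364


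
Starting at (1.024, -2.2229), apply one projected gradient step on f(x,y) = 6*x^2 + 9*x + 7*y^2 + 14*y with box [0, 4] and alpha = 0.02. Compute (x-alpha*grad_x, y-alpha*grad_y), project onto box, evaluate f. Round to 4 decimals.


Step 1: Compute gradient at (1.024, -2.2229).
grad_x = 2*6*1.024 + 9 = 21.288
grad_y = 2*7*-2.2229 + 14 = -17.1206
Step 2: Gradient step.
x_raw = 1.024 - 0.02*21.288 = 0.5982
y_raw = -2.2229 - 0.02*-17.1206 = -1.8805
Step 3: Project onto [0, 4].
x_proj = clip(0.5982) = 0.5982
y_proj = clip(-1.8805) = 0.0
Step 4: Evaluate f.
f(0.5982, 0.0) = 7.5315


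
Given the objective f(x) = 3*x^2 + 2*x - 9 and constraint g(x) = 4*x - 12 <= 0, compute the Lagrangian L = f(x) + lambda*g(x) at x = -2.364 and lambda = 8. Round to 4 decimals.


Step 1: Evaluate f(x).
f(-2.364) = 3*(-2.364)^2 + 2*(-2.364) - 9 = 3.0375
Step 2: Evaluate g(x).
g(-2.364) = 4*-2.364 - 12 = -21.456
Step 3: Compute Lagrangian.
L = 3.0375 + 8*-21.456 = -168.6105


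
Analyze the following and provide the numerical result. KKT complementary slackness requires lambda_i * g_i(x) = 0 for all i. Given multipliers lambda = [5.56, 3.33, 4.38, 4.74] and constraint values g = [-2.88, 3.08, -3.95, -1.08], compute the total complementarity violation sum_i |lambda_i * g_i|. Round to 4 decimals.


KKT complementary slackness check:
lambda_1 * g_1 = 5.56 * -2.88 = -16.0128
lambda_2 * g_2 = 3.33 * 3.08 = 10.2564
lambda_3 * g_3 = 4.38 * -3.95 = -17.301
lambda_4 * g_4 = 4.74 * -1.08 = -5.1192
Total violation = 16.0128 + 10.2564 + 17.301 + 5.1192 = 48.6894


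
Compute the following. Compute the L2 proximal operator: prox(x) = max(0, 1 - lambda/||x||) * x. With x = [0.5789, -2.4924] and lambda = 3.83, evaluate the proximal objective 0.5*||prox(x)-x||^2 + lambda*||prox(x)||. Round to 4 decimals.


Step 1: Compute ||x||.
||x|| = 2.5587
Step 2: Compute scaling factor.
scale = max(0, 1 - 3.83/2.5587) = 0.0
Step 3: prox(x) = [0.0, -0.0]
||prox(x)|| = 0.0
Step 4: Proximal objective.
0.5*||prox-x||^2 = 3.2736
lambda*||prox|| = 0.0
Total = 3.2736


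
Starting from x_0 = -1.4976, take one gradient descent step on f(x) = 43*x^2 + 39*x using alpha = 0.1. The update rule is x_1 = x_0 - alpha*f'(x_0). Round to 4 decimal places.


We compute the gradient at x_0 and apply the update.
f'(x) = 86*x + 39
f'(-1.4976) = 86*-1.4976 + 39 = -89.7936
x_1 = -1.4976 - 0.1*-89.7936 = 7.4818


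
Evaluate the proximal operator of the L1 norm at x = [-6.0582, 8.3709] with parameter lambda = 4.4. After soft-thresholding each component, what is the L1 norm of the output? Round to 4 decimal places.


Soft-thresholding with lambda = 4.4:
prox(-6.0582) = sign(-6.0582)*max(|-6.0582| - 4.4, 0) = -1.6582
prox(8.3709) = sign(8.3709)*max(|8.3709| - 4.4, 0) = 3.9709
prox(x) = [-1.6582, 3.9709]
||prox(x)||_1 = 1.6582 + 3.9709 = 5.6291


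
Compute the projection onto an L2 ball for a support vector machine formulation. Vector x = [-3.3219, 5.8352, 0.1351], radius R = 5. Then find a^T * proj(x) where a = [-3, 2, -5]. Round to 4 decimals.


Step 1: Compute ||x|| (intermediates to 6 decimals).
||x|| = sqrt((-3.3219)^2 + 5.8352^2 + 0.1351^2) = 6.715864
Step 2: Project.
Since ||x|| > R, scale = R/||x|| = 5/6.715864 = 0.744506, proj(x) = scale * x
proj(x) = [-2.473174, 4.344341, 0.100583]
Step 3: Dot product.
a^T * proj(x) = -3*(-2.473174) + 2*4.344341 - 5*0.100583 = 15.6053


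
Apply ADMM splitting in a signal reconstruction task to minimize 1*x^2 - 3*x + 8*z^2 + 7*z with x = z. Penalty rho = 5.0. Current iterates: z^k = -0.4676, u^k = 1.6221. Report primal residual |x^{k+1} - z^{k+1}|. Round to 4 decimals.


ADMM iteration with rho = 5.0, z^k = -0.4676, u^k = 1.6221
Step 1: x-update.
Minimize 1*x^2 - 3*x + (5.0/2)*(x + 0.4676 + 1.6221)^2
FOC: (2*1 + 5.0)*x = 3 + 5.0*(-0.4676 - 1.6221)
x^{k+1} = -1.0641
Step 2: z-update.
Minimize 8*z^2 + 7*z + (5.0/2)*(-1.0641 - z + 1.6221)^2
FOC: (2*8 + 5.0)*z = -7 + 5.0*(-1.0641 + 1.6221)
z^{k+1} = -0.2005
Step 3: u-update.
u^{k+1} = 1.6221 - 1.0641 + 0.2005 = 0.7585
Step 4: Primal residual = |-1.0641 + 0.2005| = 0.8636


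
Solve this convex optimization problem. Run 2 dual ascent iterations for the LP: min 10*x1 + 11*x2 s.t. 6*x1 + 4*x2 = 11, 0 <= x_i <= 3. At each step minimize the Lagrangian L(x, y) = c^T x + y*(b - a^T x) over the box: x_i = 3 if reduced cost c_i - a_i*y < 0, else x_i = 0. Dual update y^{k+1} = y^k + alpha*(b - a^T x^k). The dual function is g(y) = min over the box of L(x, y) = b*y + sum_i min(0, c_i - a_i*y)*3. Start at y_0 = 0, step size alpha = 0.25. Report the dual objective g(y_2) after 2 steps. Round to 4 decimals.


Dual ascent for LP: min 10*x1 + 11*x2, 6*x1 + 4*x2 = 11, 0 <= x_i <= 3
Step 1: y^k = 0.0, reduced costs: (10.0, 11.0)
  x^k = (0.0, 0.0), subgradient = b - a^T x = 11.0
  y^{k+1} = 0.0 + 0.25*11.0 = 2.75
Step 2: y^k = 2.75, reduced costs: (-6.5, 0.0)
  x^k = (3.0, 0.0), subgradient = b - a^T x = -7.0
  y^{k+1} = 2.75 + 0.25*-7.0 = 1.0
Dual objective at y_2 = 1.0: reduced costs (4.0, 7.0), box minimizer x = (0.0, 0.0)
g(y_2) = b*y + (c1 - a1*y)*x1 + (c2 - a2*y)*x2 = 11*1.0 + 4.0*0.0 + 7.0*0.0 = 11.0 + 0.0 + 0.0 = 11.0


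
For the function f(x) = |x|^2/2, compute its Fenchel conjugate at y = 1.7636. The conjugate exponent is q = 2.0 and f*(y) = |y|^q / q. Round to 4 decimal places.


The conjugate exponent q satisfies 1/p + 1/q = 1.
p = 2, so q = 2/(2 - 1) = 2.0
|y|^q = 1.7636^2.0 = 3.1103
f*(1.7636) = 3.1103 / 2.0 = 1.5551


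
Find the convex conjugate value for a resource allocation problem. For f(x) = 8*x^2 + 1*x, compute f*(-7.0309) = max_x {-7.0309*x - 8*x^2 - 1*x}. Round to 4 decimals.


f*(y) = sup_x {y*x - a*x^2 - b*x} = sup_x {(y-b)*x - a*x^2}
FOC: (y - b) - 2a*x = 0 => x* = (y - b)/(2a)
x* = (-7.0309 - 1)/(2*8) = -0.5019
f*(-7.0309) = (y-b)^2/(4a) = (-7.0309 - 1)^2/(4*8)
= 64.4954/32 = 2.0155


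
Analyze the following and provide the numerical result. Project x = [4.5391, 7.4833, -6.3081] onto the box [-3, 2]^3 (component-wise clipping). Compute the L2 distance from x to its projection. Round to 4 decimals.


Project each component onto [-3, 2].
clip(4.5391) = 2.0, clip(7.4833) = 2.0, clip(-6.3081) = -3.0
Projection = [2.0, 2.0, -3.0]
Squared diffs: [6.447, 30.0666, 10.9435]
Distance = sqrt(47.4571) = 6.8889


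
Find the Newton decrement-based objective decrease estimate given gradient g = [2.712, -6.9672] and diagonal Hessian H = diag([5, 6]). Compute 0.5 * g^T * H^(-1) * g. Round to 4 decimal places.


Step 1: H is diagonal, so H^(-1) * g = [0.5424, -1.1612].
Step 2: g^T H^(-1) g = sum_i g_i^2 / H_ii
  = (2.712)^2/5 + (-6.9672)^2/6
  = 1.471 + 8.0903 = 9.5613
Step 3: Objective decrease = 0.5 * g^T H^(-1) g = 4.7807


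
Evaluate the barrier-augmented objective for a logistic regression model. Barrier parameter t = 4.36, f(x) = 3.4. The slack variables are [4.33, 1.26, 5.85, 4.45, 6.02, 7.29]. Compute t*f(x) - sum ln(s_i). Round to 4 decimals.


Step 1: Compute log-barrier.
ln values: [1.4656, 0.2311, 1.7664, 1.4929, 1.7951, 1.9865]
phi = -(1.4656 + 0.2311 + 1.7664 + 1.4929 + 1.7951 + 1.9865) = -8.7376
Step 2: Compute augmented objective.
t*f(x) = 4.36*3.4 = 14.824
Total = 14.824 - 8.7376 = 6.0864


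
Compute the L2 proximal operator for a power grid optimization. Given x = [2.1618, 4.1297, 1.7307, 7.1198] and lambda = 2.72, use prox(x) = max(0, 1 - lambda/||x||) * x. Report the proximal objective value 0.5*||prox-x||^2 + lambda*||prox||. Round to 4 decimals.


Step 1: Compute ||x||.
||x|| = 8.6842
Step 2: Compute scaling factor.
scale = max(0, 1 - 2.72/8.6842) = 0.6868
Step 3: prox(x) = [1.4847, 2.8362, 1.1886, 4.8898]
||prox(x)|| = 5.9642
Step 4: Proximal objective.
0.5*||prox-x||^2 = 3.6992
lambda*||prox|| = 16.2226
Total = 19.9217


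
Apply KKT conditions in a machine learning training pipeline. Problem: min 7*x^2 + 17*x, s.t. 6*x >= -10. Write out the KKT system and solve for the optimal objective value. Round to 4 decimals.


Step 1: Try lambda = 0 (constraint inactive).
Stationarity: 2*7*x + 17 = 0
x* = -17/(2*7) = -17/14 = -1.2143 (rounded; the exact value -17/14 is used below)
Check constraint: 6*-1.2143 = -7.2858 >= -10 -- satisfied.
Step 2: Compute optimal value.
f(x*) = 7*(-17/14)^2 + 17*(-17/14) = -10.3214


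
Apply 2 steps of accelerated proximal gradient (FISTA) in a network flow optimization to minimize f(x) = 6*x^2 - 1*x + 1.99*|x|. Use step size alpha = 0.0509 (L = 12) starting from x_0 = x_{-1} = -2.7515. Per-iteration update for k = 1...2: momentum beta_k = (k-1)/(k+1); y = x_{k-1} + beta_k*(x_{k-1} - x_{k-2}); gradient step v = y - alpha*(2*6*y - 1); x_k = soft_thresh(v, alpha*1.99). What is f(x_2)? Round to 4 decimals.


FISTA on f(x) = 6*x^2 - 1*x + 1.99*|x|
L = 12, alpha = 0.0509
Iteration 1: beta = 0.0, y = -2.7515 + 0.0*(-2.7515 + 2.7515) = -2.7515
  grad(y) = -34.018, v = y - alpha*grad = -1.02
  prox(v) = soft_thresh(-1.02, 0.1013) = -0.9187
Iteration 2: beta = 0.3333, y = -0.9187 + 0.3333*(-0.9187 + 2.7515) = -0.3078
  grad(y) = -4.6931, v = y - alpha*grad = -0.0689
  prox(v) = soft_thresh(-0.0689, 0.1013) = 0.0
f(x_2) = 6*0.0^2 - 1*0.0 + 1.99*|0.0| = 0.0


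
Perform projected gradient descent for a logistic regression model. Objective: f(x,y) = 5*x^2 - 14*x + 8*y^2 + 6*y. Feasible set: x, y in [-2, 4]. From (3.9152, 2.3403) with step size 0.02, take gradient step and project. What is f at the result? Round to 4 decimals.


Step 1: Compute gradient at (3.9152, 2.3403).
grad_x = 2*5*3.9152 - 14 = 25.152
grad_y = 2*8*2.3403 + 6 = 43.4448
Step 2: Gradient step.
x_raw = 3.9152 - 0.02*25.152 = 3.4122
y_raw = 2.3403 - 0.02*43.4448 = 1.4714
Step 3: Project onto [-2, 4].
x_proj = clip(3.4122) = 3.4122
y_proj = clip(1.4714) = 1.4714
Step 4: Evaluate f.
f(3.4122, 1.4714) = 36.5926


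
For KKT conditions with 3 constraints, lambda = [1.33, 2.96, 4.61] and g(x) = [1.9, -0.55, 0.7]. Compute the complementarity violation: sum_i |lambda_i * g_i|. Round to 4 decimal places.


KKT complementary slackness check:
lambda_1 * g_1 = 1.33 * 1.9 = 2.527
lambda_2 * g_2 = 2.96 * -0.55 = -1.628
lambda_3 * g_3 = 4.61 * 0.7 = 3.227
Total violation = 2.527 + 1.628 + 3.227 = 7.382
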